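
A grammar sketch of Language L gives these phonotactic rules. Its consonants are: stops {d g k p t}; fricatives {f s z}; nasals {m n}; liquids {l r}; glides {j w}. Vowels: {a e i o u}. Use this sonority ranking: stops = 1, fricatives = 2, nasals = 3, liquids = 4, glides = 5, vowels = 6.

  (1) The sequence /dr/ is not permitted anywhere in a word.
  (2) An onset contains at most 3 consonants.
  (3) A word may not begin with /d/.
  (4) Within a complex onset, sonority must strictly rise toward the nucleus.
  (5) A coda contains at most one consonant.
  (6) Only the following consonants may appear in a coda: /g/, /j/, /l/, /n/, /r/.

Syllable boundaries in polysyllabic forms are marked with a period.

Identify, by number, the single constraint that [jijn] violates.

5

[jijn]: syllable 1 coda /jn/ has 2 consonants (> 1).
This is a violation of constraint 5: "A coda contains at most one consonant."
The remaining constraints (1, 2, 3, 4, 6) are satisfied.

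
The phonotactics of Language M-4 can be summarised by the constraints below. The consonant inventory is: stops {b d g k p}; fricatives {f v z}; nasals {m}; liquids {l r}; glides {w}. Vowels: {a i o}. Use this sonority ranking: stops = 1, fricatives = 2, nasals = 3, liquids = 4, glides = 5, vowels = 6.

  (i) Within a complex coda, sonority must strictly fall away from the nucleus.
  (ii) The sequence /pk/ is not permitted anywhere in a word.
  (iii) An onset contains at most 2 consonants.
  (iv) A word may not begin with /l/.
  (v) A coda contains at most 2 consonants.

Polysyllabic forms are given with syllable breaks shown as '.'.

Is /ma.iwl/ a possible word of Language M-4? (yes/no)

/ma.iwl/ — σ1 onset /m/, coda /∅/ ok; σ2 onset /∅/, coda /wl/ (5→4 falls) ok → permitted

yes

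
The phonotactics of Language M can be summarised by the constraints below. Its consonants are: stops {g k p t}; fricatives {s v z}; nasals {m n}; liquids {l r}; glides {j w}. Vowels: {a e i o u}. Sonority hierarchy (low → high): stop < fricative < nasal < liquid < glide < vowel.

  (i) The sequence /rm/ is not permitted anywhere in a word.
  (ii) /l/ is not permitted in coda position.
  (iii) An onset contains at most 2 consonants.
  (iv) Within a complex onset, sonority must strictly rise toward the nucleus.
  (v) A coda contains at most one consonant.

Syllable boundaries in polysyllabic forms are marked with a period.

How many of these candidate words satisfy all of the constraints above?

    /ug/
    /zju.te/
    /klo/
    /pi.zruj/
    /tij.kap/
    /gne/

/ug/ — σ1 onset /∅/, coda /g/ ok → well-formed
/zju.te/ — σ1 onset /zj/ (2→5 rises), coda /∅/ ok; σ2 onset /t/, coda /∅/ ok → well-formed
/klo/ — σ1 onset /kl/ (1→4 rises), coda /∅/ ok → well-formed
/pi.zruj/ — σ1 onset /p/, coda /∅/ ok; σ2 onset /zr/ (2→4 rises), coda /j/ ok → well-formed
/tij.kap/ — σ1 onset /t/, coda /j/ ok; σ2 onset /k/, coda /p/ ok → well-formed
/gne/ — σ1 onset /gn/ (1→3 rises), coda /∅/ ok → well-formed
Well-formed: /ug/, /zju.te/, /klo/, /pi.zruj/, /tij.kap/, /gne/ → 6.

6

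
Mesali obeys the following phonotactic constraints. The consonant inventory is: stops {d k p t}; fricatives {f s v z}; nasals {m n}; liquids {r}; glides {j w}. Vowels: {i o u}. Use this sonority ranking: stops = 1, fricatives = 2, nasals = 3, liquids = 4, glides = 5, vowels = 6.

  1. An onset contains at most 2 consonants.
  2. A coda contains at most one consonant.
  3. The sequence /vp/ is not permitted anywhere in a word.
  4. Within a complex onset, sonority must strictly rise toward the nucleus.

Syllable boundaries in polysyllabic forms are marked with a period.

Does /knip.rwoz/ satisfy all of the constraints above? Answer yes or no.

yes

/knip.rwoz/ — σ1 onset /kn/ (1→3 rises), coda /p/ ok; σ2 onset /rw/ (4→5 rises), coda /z/ ok → licit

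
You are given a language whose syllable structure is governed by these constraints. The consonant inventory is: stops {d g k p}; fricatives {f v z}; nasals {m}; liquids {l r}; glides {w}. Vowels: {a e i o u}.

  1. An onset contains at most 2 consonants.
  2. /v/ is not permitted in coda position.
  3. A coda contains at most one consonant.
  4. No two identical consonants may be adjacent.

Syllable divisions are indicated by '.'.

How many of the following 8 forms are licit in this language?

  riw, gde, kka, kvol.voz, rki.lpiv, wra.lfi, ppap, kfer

riw — σ1 onset /r/, coda /w/ ok → licit
gde — σ1 onset /gd/ (2C), coda /∅/ ok → licit
kka — violates constraint 4: adjacent identical consonants /kk/ → illicit
kvol.voz — σ1 onset /kv/ (2C), coda /l/ ok; σ2 onset /v/, coda /z/ ok → licit
rki.lpiv — violates constraint 2: syllable 2 coda contains /v/ → illicit
wra.lfi — σ1 onset /wr/ (2C), coda /∅/ ok; σ2 onset /lf/ (2C), coda /∅/ ok → licit
ppap — violates constraint 4: adjacent identical consonants /pp/ → illicit
kfer — σ1 onset /kf/ (2C), coda /r/ ok → licit
Licit: riw, gde, kvol.voz, wra.lfi, kfer → 5.

5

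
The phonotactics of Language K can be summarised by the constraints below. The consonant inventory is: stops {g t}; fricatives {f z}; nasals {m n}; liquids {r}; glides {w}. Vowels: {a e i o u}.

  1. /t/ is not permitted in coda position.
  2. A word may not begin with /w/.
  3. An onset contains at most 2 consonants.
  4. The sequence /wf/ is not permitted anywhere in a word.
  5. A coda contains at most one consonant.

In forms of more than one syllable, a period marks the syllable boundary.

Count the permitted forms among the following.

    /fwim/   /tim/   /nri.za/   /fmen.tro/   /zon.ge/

5

/fwim/ — σ1 onset /fw/ (2C), coda /m/ ok → permitted
/tim/ — σ1 onset /t/, coda /m/ ok → permitted
/nri.za/ — σ1 onset /nr/ (2C), coda /∅/ ok; σ2 onset /z/, coda /∅/ ok → permitted
/fmen.tro/ — σ1 onset /fm/ (2C), coda /n/ ok; σ2 onset /tr/ (2C), coda /∅/ ok → permitted
/zon.ge/ — σ1 onset /z/, coda /n/ ok; σ2 onset /g/, coda /∅/ ok → permitted
Permitted: /fwim/, /tim/, /nri.za/, /fmen.tro/, /zon.ge/ → 5.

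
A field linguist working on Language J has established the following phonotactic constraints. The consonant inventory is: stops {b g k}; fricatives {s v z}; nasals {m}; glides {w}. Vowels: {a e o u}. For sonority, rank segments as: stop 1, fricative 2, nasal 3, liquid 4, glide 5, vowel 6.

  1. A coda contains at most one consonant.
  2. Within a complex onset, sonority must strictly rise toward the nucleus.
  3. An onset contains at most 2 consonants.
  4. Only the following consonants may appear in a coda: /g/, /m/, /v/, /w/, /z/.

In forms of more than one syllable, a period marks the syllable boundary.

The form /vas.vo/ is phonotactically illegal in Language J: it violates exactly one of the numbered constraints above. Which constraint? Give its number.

/vas.vo/: syllable 1 coda contains /s/, which is not a licensed coda consonant.
This is a violation of constraint 4: "Only the following consonants may appear in a coda: /g/, /m/, /v/, /w/, /z/."
The remaining constraints (1, 2, 3) are satisfied.

4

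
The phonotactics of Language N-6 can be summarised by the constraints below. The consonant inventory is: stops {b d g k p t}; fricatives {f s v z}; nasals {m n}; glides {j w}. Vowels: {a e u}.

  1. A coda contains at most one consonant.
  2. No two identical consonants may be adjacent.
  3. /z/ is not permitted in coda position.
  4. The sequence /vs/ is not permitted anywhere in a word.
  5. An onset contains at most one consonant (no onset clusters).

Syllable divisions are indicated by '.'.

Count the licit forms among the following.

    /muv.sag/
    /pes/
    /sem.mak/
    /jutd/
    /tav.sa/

/muv.sag/ — violates constraint 4: contains banned sequence /vs/ → illicit
/pes/ — σ1 onset /p/, coda /s/ ok → licit
/sem.mak/ — violates constraint 2: adjacent identical consonants /mm/ → illicit
/jutd/ — violates constraint 1: syllable 1 coda /td/ has 2 consonants (> 1) → illicit
/tav.sa/ — violates constraint 4: contains banned sequence /vs/ → illicit
Licit: /pes/ → 1.

1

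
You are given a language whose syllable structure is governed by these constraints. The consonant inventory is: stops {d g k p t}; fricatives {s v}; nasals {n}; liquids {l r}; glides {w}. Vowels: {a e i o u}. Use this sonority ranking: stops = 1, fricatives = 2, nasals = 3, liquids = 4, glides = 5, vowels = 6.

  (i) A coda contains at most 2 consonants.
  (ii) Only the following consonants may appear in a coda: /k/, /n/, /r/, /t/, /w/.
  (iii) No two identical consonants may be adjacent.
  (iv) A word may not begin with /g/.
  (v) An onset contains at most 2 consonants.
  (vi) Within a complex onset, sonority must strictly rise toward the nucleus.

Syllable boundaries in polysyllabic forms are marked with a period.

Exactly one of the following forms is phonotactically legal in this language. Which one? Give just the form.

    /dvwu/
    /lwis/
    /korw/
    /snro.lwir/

/korw/

/dvwu/ — violates constraint (v): syllable 1 onset /dvw/ has 3 consonants (> 2) → phonotactically illegal
/lwis/ — violates constraint (ii): syllable 1 coda contains /s/, which is not a licensed coda consonant → phonotactically illegal
/korw/ — σ1 onset /k/, coda /rw/ (2C) ok → phonotactically legal
/snro.lwir/ — violates constraint (v): syllable 1 onset /snr/ has 3 consonants (> 2) → phonotactically illegal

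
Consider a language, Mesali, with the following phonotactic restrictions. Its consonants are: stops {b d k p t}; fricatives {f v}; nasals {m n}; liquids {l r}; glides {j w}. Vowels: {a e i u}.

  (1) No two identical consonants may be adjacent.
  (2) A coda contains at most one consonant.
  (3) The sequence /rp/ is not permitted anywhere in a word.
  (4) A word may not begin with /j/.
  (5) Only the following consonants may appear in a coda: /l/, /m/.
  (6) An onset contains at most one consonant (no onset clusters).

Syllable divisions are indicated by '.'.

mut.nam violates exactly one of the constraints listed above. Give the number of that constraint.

5

mut.nam: syllable 1 coda contains /t/, which is not a licensed coda consonant.
This is a violation of constraint 5: "Only the following consonants may appear in a coda: /l/, /m/."
The remaining constraints (1, 2, 3, 4, 6) are satisfied.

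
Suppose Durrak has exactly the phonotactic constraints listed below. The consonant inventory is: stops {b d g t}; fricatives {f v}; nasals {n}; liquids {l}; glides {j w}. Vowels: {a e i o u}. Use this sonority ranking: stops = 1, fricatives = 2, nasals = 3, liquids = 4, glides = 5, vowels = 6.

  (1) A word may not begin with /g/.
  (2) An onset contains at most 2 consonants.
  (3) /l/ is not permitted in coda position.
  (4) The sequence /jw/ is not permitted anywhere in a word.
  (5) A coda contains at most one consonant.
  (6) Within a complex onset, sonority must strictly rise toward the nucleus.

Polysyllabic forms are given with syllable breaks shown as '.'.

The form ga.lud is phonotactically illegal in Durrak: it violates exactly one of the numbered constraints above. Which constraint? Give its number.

ga.lud: word begins with /g/.
This is a violation of constraint 1: "A word may not begin with /g/."
The remaining constraints (2, 3, 4, 5, 6) are satisfied.

1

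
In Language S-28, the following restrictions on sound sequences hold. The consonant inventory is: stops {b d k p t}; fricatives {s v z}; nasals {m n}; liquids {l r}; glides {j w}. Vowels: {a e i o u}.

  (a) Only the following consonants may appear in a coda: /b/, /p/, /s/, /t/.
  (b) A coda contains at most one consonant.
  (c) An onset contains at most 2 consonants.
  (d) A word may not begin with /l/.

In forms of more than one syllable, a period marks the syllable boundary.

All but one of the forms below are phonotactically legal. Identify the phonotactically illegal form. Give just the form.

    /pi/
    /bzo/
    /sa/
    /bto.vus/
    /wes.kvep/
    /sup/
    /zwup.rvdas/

/zwup.rvdas/

/pi/ — σ1 onset /p/, coda /∅/ ok → phonotactically legal
/bzo/ — σ1 onset /bz/ (2C), coda /∅/ ok → phonotactically legal
/sa/ — σ1 onset /s/, coda /∅/ ok → phonotactically legal
/bto.vus/ — σ1 onset /bt/ (2C), coda /∅/ ok; σ2 onset /v/, coda /s/ ok → phonotactically legal
/wes.kvep/ — σ1 onset /w/, coda /s/ ok; σ2 onset /kv/ (2C), coda /p/ ok → phonotactically legal
/sup/ — σ1 onset /s/, coda /p/ ok → phonotactically legal
/zwup.rvdas/ — violates constraint (c): syllable 2 onset /rvd/ has 3 consonants (> 2) → phonotactically illegal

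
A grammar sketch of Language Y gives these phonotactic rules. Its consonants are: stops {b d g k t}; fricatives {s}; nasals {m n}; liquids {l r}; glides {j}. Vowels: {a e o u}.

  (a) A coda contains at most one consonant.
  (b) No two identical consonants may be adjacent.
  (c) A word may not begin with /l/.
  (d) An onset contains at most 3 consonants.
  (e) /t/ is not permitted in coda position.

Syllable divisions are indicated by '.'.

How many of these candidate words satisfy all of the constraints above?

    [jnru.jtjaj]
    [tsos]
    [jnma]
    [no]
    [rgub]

5

[jnru.jtjaj] — σ1 onset /jnr/ (3C), coda /∅/ ok; σ2 onset /jtj/ (3C), coda /j/ ok → licit
[tsos] — σ1 onset /ts/ (2C), coda /s/ ok → licit
[jnma] — σ1 onset /jnm/ (3C), coda /∅/ ok → licit
[no] — σ1 onset /n/, coda /∅/ ok → licit
[rgub] — σ1 onset /rg/ (2C), coda /b/ ok → licit
Licit: [jnru.jtjaj], [tsos], [jnma], [no], [rgub] → 5.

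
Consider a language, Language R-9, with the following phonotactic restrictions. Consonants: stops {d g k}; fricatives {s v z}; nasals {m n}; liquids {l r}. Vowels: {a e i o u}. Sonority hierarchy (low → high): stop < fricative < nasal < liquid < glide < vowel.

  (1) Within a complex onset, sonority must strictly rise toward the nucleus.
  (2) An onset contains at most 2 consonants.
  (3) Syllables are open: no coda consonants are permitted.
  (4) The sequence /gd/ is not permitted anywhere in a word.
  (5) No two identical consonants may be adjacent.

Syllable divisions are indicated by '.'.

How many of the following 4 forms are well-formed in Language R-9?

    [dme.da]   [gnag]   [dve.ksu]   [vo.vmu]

3

[dme.da] — σ1 onset /dm/ (1→3 rises), coda /∅/ ok; σ2 onset /d/, coda /∅/ ok → well-formed
[gnag] — violates constraint 3: syllable 1 coda /g/ has 1 consonant (> 0) → ill-formed
[dve.ksu] — σ1 onset /dv/ (1→2 rises), coda /∅/ ok; σ2 onset /ks/ (1→2 rises), coda /∅/ ok → well-formed
[vo.vmu] — σ1 onset /v/, coda /∅/ ok; σ2 onset /vm/ (2→3 rises), coda /∅/ ok → well-formed
Well-formed: [dme.da], [dve.ksu], [vo.vmu] → 3.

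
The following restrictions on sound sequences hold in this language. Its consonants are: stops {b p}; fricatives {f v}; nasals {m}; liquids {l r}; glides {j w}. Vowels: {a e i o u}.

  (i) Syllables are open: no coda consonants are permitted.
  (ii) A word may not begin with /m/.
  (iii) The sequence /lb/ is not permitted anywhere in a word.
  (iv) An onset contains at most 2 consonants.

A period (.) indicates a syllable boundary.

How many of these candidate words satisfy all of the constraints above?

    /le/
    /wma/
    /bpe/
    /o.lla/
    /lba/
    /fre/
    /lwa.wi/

/le/ — σ1 onset /l/, coda /∅/ ok → phonotactically legal
/wma/ — σ1 onset /wm/ (2C), coda /∅/ ok → phonotactically legal
/bpe/ — σ1 onset /bp/ (2C), coda /∅/ ok → phonotactically legal
/o.lla/ — σ1 onset /∅/, coda /∅/ ok; σ2 onset /ll/ (2C), coda /∅/ ok → phonotactically legal
/lba/ — violates constraint (iii): contains banned sequence /lb/ → phonotactically illegal
/fre/ — σ1 onset /fr/ (2C), coda /∅/ ok → phonotactically legal
/lwa.wi/ — σ1 onset /lw/ (2C), coda /∅/ ok; σ2 onset /w/, coda /∅/ ok → phonotactically legal
Phonotactically legal: /le/, /wma/, /bpe/, /o.lla/, /fre/, /lwa.wi/ → 6.

6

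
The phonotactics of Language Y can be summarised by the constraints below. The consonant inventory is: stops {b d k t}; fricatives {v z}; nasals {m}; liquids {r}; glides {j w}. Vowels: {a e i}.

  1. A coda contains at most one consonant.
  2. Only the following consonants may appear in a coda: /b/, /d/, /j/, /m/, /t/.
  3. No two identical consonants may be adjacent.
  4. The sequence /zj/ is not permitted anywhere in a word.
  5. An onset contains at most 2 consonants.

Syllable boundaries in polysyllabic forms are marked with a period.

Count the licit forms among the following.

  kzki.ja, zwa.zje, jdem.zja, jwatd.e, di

1

kzki.ja — violates constraint 5: syllable 1 onset /kzk/ has 3 consonants (> 2) → illicit
zwa.zje — violates constraint 4: contains banned sequence /zj/ → illicit
jdem.zja — violates constraint 4: contains banned sequence /zj/ → illicit
jwatd.e — violates constraint 1: syllable 1 coda /td/ has 2 consonants (> 1) → illicit
di — σ1 onset /d/, coda /∅/ ok → licit
Licit: di → 1.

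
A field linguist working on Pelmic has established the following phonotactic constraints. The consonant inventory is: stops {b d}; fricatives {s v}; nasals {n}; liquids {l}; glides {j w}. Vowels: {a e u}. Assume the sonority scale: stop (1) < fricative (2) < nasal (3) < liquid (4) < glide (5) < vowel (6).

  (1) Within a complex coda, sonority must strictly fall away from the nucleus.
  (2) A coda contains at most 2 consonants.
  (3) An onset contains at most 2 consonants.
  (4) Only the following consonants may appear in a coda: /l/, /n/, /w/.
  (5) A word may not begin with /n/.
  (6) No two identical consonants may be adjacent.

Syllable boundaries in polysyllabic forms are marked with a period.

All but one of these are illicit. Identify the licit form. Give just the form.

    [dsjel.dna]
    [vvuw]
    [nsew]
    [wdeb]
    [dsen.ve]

[dsjel.dna] — violates constraint 3: syllable 1 onset /dsj/ has 3 consonants (> 2) → illicit
[vvuw] — violates constraint 6: adjacent identical consonants /vv/ → illicit
[nsew] — violates constraint 5: word begins with /n/ → illicit
[wdeb] — violates constraint 4: syllable 1 coda contains /b/, which is not a licensed coda consonant → illicit
[dsen.ve] — σ1 onset /ds/ (2C), coda /n/ ok; σ2 onset /v/, coda /∅/ ok → licit

[dsen.ve]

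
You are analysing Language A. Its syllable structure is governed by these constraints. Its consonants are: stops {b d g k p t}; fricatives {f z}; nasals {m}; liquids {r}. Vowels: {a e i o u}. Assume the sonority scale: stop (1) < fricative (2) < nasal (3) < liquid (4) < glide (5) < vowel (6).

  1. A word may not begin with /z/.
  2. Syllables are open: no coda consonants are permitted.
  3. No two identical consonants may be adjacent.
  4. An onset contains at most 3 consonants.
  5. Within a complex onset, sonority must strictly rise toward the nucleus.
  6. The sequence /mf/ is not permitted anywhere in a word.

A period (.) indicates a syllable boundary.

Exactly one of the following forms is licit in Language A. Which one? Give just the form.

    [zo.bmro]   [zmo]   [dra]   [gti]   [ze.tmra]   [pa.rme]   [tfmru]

[zo.bmro] — violates constraint 1: word begins with /z/ → illicit
[zmo] — violates constraint 1: word begins with /z/ → illicit
[dra] — σ1 onset /dr/ (1→4 rises), coda /∅/ ok → licit
[gti] — violates constraint 5: syllable 1 onset /gt/: /g/ (stop, 1) → /t/ (stop, 1) does not rise → illicit
[ze.tmra] — violates constraint 1: word begins with /z/ → illicit
[pa.rme] — violates constraint 5: syllable 2 onset /rm/: /r/ (liquid, 4) → /m/ (nasal, 3) does not rise → illicit
[tfmru] — violates constraint 4: syllable 1 onset /tfmr/ has 4 consonants (> 3) → illicit

[dra]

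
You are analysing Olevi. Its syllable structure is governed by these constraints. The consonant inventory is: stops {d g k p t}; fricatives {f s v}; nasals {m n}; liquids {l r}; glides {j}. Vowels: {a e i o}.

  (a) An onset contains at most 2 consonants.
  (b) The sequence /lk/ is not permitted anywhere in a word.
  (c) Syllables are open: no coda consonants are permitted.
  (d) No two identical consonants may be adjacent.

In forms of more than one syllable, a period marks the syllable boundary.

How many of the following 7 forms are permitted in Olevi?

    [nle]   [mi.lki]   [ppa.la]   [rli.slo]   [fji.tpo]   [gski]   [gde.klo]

[nle] — σ1 onset /nl/ (2C), coda /∅/ ok → permitted
[mi.lki] — violates constraint (b): contains banned sequence /lk/ → not permitted
[ppa.la] — violates constraint (d): adjacent identical consonants /pp/ → not permitted
[rli.slo] — σ1 onset /rl/ (2C), coda /∅/ ok; σ2 onset /sl/ (2C), coda /∅/ ok → permitted
[fji.tpo] — σ1 onset /fj/ (2C), coda /∅/ ok; σ2 onset /tp/ (2C), coda /∅/ ok → permitted
[gski] — violates constraint (a): syllable 1 onset /gsk/ has 3 consonants (> 2) → not permitted
[gde.klo] — σ1 onset /gd/ (2C), coda /∅/ ok; σ2 onset /kl/ (2C), coda /∅/ ok → permitted
Permitted: [nle], [rli.slo], [fji.tpo], [gde.klo] → 4.

4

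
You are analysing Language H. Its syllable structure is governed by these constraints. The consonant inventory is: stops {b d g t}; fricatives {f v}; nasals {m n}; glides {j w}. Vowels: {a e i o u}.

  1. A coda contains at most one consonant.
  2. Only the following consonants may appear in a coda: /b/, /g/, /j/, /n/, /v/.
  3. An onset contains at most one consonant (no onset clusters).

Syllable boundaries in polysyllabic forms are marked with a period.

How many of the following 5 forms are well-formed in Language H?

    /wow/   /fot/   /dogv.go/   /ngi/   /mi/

/wow/ — violates constraint 2: syllable 1 coda contains /w/, which is not a licensed coda consonant → ill-formed
/fot/ — violates constraint 2: syllable 1 coda contains /t/, which is not a licensed coda consonant → ill-formed
/dogv.go/ — violates constraint 1: syllable 1 coda /gv/ has 2 consonants (> 1) → ill-formed
/ngi/ — violates constraint 3: syllable 1 onset /ng/ has 2 consonants (> 1) → ill-formed
/mi/ — σ1 onset /m/, coda /∅/ ok → well-formed
Well-formed: /mi/ → 1.

1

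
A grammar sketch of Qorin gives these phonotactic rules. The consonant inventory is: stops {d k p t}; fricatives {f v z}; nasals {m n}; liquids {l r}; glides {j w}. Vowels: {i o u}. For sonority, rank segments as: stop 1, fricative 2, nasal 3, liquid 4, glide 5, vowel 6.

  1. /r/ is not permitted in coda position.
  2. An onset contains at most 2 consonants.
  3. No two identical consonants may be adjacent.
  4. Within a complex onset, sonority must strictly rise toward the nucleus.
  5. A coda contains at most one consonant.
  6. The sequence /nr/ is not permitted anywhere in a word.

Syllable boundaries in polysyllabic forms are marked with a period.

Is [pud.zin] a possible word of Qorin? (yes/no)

[pud.zin] — σ1 onset /p/, coda /d/ ok; σ2 onset /z/, coda /n/ ok → licit

yes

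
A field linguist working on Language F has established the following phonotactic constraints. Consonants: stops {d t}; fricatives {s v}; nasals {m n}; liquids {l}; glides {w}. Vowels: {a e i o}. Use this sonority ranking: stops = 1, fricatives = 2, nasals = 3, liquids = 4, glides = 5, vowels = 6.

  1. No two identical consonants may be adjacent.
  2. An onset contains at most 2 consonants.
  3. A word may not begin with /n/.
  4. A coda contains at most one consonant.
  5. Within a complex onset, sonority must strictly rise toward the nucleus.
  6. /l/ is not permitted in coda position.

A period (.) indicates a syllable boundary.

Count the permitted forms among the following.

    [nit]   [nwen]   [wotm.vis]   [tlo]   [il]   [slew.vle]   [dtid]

[nit] — violates constraint 3: word begins with /n/ → not permitted
[nwen] — violates constraint 3: word begins with /n/ → not permitted
[wotm.vis] — violates constraint 4: syllable 1 coda /tm/ has 2 consonants (> 1) → not permitted
[tlo] — σ1 onset /tl/ (1→4 rises), coda /∅/ ok → permitted
[il] — violates constraint 6: syllable 1 coda contains /l/ → not permitted
[slew.vle] — σ1 onset /sl/ (2→4 rises), coda /w/ ok; σ2 onset /vl/ (2→4 rises), coda /∅/ ok → permitted
[dtid] — violates constraint 5: syllable 1 onset /dt/: /d/ (stop, 1) → /t/ (stop, 1) does not rise → not permitted
Permitted: [tlo], [slew.vle] → 2.

2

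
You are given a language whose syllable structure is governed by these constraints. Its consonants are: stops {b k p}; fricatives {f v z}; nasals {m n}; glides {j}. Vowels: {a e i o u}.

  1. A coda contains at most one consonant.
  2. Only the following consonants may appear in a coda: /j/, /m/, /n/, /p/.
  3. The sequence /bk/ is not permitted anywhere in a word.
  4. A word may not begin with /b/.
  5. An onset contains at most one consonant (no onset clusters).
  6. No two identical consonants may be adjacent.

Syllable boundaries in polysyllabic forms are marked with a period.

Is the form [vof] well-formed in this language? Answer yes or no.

[vof] — violates constraint 2: syllable 1 coda contains /f/, which is not a licensed coda consonant → ill-formed

no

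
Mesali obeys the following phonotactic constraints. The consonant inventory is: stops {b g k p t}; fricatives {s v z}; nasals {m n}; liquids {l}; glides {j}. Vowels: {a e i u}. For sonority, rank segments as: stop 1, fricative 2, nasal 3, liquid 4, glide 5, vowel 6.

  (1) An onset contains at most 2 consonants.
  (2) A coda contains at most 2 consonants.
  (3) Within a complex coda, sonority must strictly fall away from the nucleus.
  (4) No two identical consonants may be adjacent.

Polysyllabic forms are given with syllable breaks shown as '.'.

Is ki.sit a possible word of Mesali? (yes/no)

yes

ki.sit — σ1 onset /k/, coda /∅/ ok; σ2 onset /s/, coda /t/ ok → phonotactically legal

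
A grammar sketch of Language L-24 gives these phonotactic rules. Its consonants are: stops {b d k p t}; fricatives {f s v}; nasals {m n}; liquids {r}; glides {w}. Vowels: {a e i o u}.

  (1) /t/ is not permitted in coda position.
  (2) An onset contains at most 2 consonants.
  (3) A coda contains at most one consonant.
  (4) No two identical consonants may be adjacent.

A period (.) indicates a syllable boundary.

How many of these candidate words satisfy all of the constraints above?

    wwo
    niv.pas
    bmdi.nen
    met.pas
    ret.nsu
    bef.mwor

2

wwo — violates constraint 4: adjacent identical consonants /ww/ → illicit
niv.pas — σ1 onset /n/, coda /v/ ok; σ2 onset /p/, coda /s/ ok → licit
bmdi.nen — violates constraint 2: syllable 1 onset /bmd/ has 3 consonants (> 2) → illicit
met.pas — violates constraint 1: syllable 1 coda contains /t/ → illicit
ret.nsu — violates constraint 1: syllable 1 coda contains /t/ → illicit
bef.mwor — σ1 onset /b/, coda /f/ ok; σ2 onset /mw/ (2C), coda /r/ ok → licit
Licit: niv.pas, bef.mwor → 2.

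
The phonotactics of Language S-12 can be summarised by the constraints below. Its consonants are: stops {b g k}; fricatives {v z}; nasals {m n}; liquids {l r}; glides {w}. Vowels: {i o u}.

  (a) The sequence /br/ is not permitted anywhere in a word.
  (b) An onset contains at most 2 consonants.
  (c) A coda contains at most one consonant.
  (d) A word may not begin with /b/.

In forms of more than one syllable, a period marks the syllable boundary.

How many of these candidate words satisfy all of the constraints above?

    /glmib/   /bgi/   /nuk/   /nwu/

/glmib/ — violates constraint (b): syllable 1 onset /glm/ has 3 consonants (> 2) → illicit
/bgi/ — violates constraint (d): word begins with /b/ → illicit
/nuk/ — σ1 onset /n/, coda /k/ ok → licit
/nwu/ — σ1 onset /nw/ (2C), coda /∅/ ok → licit
Licit: /nuk/, /nwu/ → 2.

2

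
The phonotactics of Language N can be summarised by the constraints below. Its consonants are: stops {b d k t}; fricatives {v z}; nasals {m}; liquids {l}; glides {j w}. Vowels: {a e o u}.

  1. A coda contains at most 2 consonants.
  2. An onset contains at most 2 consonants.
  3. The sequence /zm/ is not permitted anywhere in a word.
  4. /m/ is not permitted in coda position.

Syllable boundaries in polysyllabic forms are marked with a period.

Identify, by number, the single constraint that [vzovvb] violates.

[vzovvb]: syllable 1 coda /vvb/ has 3 consonants (> 2).
This is a violation of constraint 1: "A coda contains at most 2 consonants."
The remaining constraints (2, 3, 4) are satisfied.

1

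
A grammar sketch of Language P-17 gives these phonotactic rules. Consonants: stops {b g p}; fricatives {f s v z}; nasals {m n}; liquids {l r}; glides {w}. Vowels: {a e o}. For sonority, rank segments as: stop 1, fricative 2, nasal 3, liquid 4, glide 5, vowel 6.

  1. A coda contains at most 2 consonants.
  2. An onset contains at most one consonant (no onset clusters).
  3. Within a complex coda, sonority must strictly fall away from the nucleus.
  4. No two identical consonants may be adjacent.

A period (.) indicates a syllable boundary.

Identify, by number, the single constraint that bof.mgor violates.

2

bof.mgor: syllable 2 onset /mg/ has 2 consonants (> 1).
This is a violation of constraint 2: "An onset contains at most one consonant (no onset clusters)."
The remaining constraints (1, 3, 4) are satisfied.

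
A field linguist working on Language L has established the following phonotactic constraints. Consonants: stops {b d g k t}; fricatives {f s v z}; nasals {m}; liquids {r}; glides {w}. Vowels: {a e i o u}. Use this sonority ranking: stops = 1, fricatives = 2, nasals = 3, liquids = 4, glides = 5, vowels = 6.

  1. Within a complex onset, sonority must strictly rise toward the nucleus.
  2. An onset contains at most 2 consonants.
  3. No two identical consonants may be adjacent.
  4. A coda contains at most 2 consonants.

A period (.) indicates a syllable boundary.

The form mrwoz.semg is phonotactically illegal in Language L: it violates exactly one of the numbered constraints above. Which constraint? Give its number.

2

mrwoz.semg: syllable 1 onset /mrw/ has 3 consonants (> 2).
This is a violation of constraint 2: "An onset contains at most 2 consonants."
The remaining constraints (1, 3, 4) are satisfied.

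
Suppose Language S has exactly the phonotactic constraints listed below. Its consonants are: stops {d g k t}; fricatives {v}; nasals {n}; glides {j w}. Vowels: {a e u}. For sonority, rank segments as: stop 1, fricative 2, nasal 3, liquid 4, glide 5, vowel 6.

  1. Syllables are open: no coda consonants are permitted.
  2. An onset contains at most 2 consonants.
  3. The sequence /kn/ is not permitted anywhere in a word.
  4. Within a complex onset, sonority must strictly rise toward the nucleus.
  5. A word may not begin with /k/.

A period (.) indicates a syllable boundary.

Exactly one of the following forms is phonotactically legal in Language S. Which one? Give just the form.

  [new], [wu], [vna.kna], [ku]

[wu]

[new] — violates constraint 1: syllable 1 coda /w/ has 1 consonant (> 0) → phonotactically illegal
[wu] — σ1 onset /w/, coda /∅/ ok → phonotactically legal
[vna.kna] — violates constraint 3: contains banned sequence /kn/ → phonotactically illegal
[ku] — violates constraint 5: word begins with /k/ → phonotactically illegal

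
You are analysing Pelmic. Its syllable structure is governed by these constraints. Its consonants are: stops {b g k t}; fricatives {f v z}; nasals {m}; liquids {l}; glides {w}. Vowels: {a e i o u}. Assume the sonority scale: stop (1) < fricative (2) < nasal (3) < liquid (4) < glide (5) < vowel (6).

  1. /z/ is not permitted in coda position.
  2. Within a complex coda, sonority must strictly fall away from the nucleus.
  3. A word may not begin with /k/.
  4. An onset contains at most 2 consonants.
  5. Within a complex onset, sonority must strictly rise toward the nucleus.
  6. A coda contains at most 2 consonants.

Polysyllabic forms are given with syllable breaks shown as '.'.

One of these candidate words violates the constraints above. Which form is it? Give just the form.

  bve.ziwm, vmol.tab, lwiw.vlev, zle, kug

kug

bve.ziwm — σ1 onset /bv/ (1→2 rises), coda /∅/ ok; σ2 onset /z/, coda /wm/ (5→3 falls) ok → licit
vmol.tab — σ1 onset /vm/ (2→3 rises), coda /l/ ok; σ2 onset /t/, coda /b/ ok → licit
lwiw.vlev — σ1 onset /lw/ (4→5 rises), coda /w/ ok; σ2 onset /vl/ (2→4 rises), coda /v/ ok → licit
zle — σ1 onset /zl/ (2→4 rises), coda /∅/ ok → licit
kug — violates constraint 3: word begins with /k/ → illicit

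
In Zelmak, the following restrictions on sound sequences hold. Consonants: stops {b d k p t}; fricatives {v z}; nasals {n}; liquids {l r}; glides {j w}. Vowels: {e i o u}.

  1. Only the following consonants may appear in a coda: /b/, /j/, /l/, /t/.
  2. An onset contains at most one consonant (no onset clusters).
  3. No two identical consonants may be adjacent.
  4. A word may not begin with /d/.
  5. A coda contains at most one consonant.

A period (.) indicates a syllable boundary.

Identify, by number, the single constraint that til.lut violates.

3

til.lut: adjacent identical consonants /ll/.
This is a violation of constraint 3: "No two identical consonants may be adjacent."
The remaining constraints (1, 2, 4, 5) are satisfied.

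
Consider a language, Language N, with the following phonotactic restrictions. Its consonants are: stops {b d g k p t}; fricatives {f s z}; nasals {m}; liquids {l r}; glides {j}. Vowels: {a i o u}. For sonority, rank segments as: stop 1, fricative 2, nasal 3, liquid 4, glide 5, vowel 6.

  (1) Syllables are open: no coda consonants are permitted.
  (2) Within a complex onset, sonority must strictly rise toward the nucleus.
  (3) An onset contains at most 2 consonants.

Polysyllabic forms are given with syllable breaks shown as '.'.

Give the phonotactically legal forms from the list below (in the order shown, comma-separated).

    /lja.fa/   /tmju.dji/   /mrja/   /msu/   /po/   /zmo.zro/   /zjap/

/lja.fa/ — σ1 onset /lj/ (4→5 rises), coda /∅/ ok; σ2 onset /f/, coda /∅/ ok → phonotactically legal
/tmju.dji/ — violates constraint 3: syllable 1 onset /tmj/ has 3 consonants (> 2) → phonotactically illegal
/mrja/ — violates constraint 3: syllable 1 onset /mrj/ has 3 consonants (> 2) → phonotactically illegal
/msu/ — violates constraint 2: syllable 1 onset /ms/: /m/ (nasal, 3) → /s/ (fricative, 2) does not rise → phonotactically illegal
/po/ — σ1 onset /p/, coda /∅/ ok → phonotactically legal
/zmo.zro/ — σ1 onset /zm/ (2→3 rises), coda /∅/ ok; σ2 onset /zr/ (2→4 rises), coda /∅/ ok → phonotactically legal
/zjap/ — violates constraint 1: syllable 1 coda /p/ has 1 consonant (> 0) → phonotactically illegal

/lja.fa/, /po/, /zmo.zro/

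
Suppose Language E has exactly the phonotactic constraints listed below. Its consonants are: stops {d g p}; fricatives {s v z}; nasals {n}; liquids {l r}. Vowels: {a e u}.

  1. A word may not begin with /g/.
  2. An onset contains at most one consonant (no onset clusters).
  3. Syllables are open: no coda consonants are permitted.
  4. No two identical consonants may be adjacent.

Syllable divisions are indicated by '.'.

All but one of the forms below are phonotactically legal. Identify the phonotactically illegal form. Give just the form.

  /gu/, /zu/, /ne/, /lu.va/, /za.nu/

/gu/

/gu/ — violates constraint 1: word begins with /g/ → phonotactically illegal
/zu/ — σ1 onset /z/, coda /∅/ ok → phonotactically legal
/ne/ — σ1 onset /n/, coda /∅/ ok → phonotactically legal
/lu.va/ — σ1 onset /l/, coda /∅/ ok; σ2 onset /v/, coda /∅/ ok → phonotactically legal
/za.nu/ — σ1 onset /z/, coda /∅/ ok; σ2 onset /n/, coda /∅/ ok → phonotactically legal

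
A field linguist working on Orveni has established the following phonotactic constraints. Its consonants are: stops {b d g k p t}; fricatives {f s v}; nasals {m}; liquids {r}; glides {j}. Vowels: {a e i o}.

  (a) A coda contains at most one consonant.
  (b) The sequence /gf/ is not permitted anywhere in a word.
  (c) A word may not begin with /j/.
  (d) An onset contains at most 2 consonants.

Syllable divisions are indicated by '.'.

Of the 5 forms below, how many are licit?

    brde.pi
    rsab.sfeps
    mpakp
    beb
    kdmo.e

brde.pi — violates constraint (d): syllable 1 onset /brd/ has 3 consonants (> 2) → illicit
rsab.sfeps — violates constraint (a): syllable 2 coda /ps/ has 2 consonants (> 1) → illicit
mpakp — violates constraint (a): syllable 1 coda /kp/ has 2 consonants (> 1) → illicit
beb — σ1 onset /b/, coda /b/ ok → licit
kdmo.e — violates constraint (d): syllable 1 onset /kdm/ has 3 consonants (> 2) → illicit
Licit: beb → 1.

1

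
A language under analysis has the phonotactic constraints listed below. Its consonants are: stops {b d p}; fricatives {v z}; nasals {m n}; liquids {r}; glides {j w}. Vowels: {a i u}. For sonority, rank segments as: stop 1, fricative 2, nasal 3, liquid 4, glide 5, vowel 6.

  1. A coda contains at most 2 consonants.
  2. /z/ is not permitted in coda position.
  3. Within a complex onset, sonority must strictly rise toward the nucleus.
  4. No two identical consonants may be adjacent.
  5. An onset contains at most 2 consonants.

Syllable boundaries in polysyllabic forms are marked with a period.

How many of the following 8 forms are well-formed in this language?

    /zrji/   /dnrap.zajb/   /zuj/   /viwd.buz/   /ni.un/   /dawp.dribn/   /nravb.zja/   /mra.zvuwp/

/zrji/ — violates constraint 5: syllable 1 onset /zrj/ has 3 consonants (> 2) → ill-formed
/dnrap.zajb/ — violates constraint 5: syllable 1 onset /dnr/ has 3 consonants (> 2) → ill-formed
/zuj/ — σ1 onset /z/, coda /j/ ok → well-formed
/viwd.buz/ — violates constraint 2: syllable 2 coda contains /z/ → ill-formed
/ni.un/ — σ1 onset /n/, coda /∅/ ok; σ2 onset /∅/, coda /n/ ok → well-formed
/dawp.dribn/ — σ1 onset /d/, coda /wp/ (2C) ok; σ2 onset /dr/ (1→4 rises), coda /bn/ (2C) ok → well-formed
/nravb.zja/ — σ1 onset /nr/ (3→4 rises), coda /vb/ (2C) ok; σ2 onset /zj/ (2→5 rises), coda /∅/ ok → well-formed
/mra.zvuwp/ — violates constraint 3: syllable 2 onset /zv/: /z/ (fricative, 2) → /v/ (fricative, 2) does not rise → ill-formed
Well-formed: /zuj/, /ni.un/, /dawp.dribn/, /nravb.zja/ → 4.

4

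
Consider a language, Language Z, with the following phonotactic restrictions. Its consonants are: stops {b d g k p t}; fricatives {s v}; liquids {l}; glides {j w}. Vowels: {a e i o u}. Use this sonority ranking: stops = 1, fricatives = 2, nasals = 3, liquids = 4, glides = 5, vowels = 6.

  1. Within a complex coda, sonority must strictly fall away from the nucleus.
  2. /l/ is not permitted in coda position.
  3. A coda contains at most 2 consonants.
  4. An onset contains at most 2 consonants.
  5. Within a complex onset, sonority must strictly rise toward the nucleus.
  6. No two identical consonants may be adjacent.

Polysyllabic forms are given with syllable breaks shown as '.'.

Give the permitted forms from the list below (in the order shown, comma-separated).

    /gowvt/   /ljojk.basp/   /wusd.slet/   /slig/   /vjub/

/ljojk.basp/, /wusd.slet/, /slig/, /vjub/

/gowvt/ — violates constraint 3: syllable 1 coda /wvt/ has 3 consonants (> 2) → not permitted
/ljojk.basp/ — σ1 onset /lj/ (4→5 rises), coda /jk/ (5→1 falls) ok; σ2 onset /b/, coda /sp/ (2→1 falls) ok → permitted
/wusd.slet/ — σ1 onset /w/, coda /sd/ (2→1 falls) ok; σ2 onset /sl/ (2→4 rises), coda /t/ ok → permitted
/slig/ — σ1 onset /sl/ (2→4 rises), coda /g/ ok → permitted
/vjub/ — σ1 onset /vj/ (2→5 rises), coda /b/ ok → permitted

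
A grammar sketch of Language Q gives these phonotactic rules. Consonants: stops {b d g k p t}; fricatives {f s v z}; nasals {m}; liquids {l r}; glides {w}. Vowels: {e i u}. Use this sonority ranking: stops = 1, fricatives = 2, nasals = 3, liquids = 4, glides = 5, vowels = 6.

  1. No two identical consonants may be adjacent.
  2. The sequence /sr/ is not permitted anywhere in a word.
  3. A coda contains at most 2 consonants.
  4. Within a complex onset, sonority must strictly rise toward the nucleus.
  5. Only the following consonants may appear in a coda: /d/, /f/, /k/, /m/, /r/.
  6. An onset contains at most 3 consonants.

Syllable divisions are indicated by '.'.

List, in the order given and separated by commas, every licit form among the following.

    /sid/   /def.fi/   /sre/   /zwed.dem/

/sid/ — σ1 onset /s/, coda /d/ ok → licit
/def.fi/ — violates constraint 1: adjacent identical consonants /ff/ → illicit
/sre/ — violates constraint 2: contains banned sequence /sr/ → illicit
/zwed.dem/ — violates constraint 1: adjacent identical consonants /dd/ → illicit

/sid/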